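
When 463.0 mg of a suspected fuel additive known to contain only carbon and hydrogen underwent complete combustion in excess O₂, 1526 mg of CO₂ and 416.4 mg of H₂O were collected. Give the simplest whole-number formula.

mol C = 1.526 g CO₂ ÷ 44.009 g/mol = 0.034675 mol
mol H = 2 × 0.4164 g H₂O ÷ 18.015 g/mol = 0.046228 mol
Divide by the smallest (0.034675 mol): C 1.000, H 1.333
Multiplying each by 3 gives whole numbers: C 3.00, H 4.00

C3H4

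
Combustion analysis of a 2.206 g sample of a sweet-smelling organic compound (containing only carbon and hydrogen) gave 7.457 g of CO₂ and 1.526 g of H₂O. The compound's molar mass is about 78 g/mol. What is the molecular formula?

C6H6

mol C = 7.457 g CO₂ ÷ 44.009 g/mol = 0.16944 mol
mol H = 2 × 1.526 g H₂O ÷ 18.015 g/mol = 0.16941 mol
Divide by the smallest (0.16941 mol): C 1.000, H 1.000
Empirical formula: CH
Empirical-formula mass = 13.02 g/mol; 78 ÷ 13.02 ≈ 6, so the molecular formula is C6H6.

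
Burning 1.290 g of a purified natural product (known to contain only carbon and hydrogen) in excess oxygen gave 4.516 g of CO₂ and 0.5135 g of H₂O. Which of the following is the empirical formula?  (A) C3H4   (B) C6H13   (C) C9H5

(C) C9H5

mol C = 4.516 g CO₂ ÷ 44.009 g/mol = 0.10262 mol
mol H = 2 × 0.5135 g H₂O ÷ 18.015 g/mol = 0.057008 mol
Divide by the smallest (0.057008 mol): C 1.800, H 1.000
Multiplying each by 5 gives whole numbers: C 9.00, H 5.00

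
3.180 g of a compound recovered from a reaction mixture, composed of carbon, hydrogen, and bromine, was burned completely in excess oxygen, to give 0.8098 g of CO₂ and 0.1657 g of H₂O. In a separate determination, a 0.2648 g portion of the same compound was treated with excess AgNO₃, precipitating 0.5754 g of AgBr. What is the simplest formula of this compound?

mol C = 0.8098 g CO₂ ÷ 44.009 g/mol = 0.018401 mol
mol H = 2 × 0.1657 g H₂O ÷ 18.015 g/mol = 0.018396 mol
From the AgBr data: mol Br per gram of compound = (0.5754 ÷ 187.772) ÷ 0.2648 = 0.011572 mol/g, so in the 3.180 g combustion sample mol Br = 0.036800 mol
Divide by the smallest (0.018396 mol): C 1.000, H 1.000, Br 2.000

CHBr2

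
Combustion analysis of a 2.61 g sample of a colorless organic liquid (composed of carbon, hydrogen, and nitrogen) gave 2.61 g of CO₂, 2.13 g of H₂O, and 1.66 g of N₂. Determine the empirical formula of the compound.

CH4N2

mol C = 2.61 g CO₂ ÷ 44.009 g/mol = 0.05931 mol
mol H = 2 × 2.13 g H₂O ÷ 18.015 g/mol = 0.2365 mol
mol N = 2 × 1.66 g N₂ ÷ 28.014 g/mol = 0.1185 mol
Divide by the smallest (0.05931 mol): C 1.000, H 3.987, N 1.998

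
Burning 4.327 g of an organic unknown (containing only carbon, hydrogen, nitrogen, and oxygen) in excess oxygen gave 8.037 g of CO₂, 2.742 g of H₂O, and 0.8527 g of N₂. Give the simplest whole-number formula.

mol C = 8.037 g CO₂ ÷ 44.009 g/mol = 0.18262 mol
mol H = 2 × 2.742 g H₂O ÷ 18.015 g/mol = 0.30441 mol
mol N = 2 × 0.8527 g N₂ ÷ 28.014 g/mol = 0.060877 mol
mass O = 4.327 − (2.1935 + 0.30685 + 0.85270) = 0.97398 g → mol O = 0.97398 ÷ 15.999 = 0.060878 mol
Divide by the smallest (0.060877 mol): C 3.000, H 5.000, N 1.000, O 1.000

C3H5NO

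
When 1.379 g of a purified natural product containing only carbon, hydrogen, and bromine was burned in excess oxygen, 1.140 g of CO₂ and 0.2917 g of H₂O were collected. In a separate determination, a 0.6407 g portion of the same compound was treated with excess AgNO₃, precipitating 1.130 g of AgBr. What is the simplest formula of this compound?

C4H5Br2

mol C = 1.140 g CO₂ ÷ 44.009 g/mol = 0.025904 mol
mol H = 2 × 0.2917 g H₂O ÷ 18.015 g/mol = 0.032384 mol
From the AgBr data: mol Br per gram of compound = (1.130 ÷ 187.772) ÷ 0.6407 = 0.0093928 mol/g, so in the 1.379 g combustion sample mol Br = 0.012953 mol
Divide by the smallest (0.012953 mol): C 2.000, H 2.500, Br 1.000
Multiplying each by 2 gives whole numbers: C 4.00, H 5.00, Br 2.00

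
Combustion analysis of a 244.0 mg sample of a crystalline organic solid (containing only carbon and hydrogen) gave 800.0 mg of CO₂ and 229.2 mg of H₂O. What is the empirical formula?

C5H7

mol C = 0.8000 g CO₂ ÷ 44.009 g/mol = 0.018178 mol
mol H = 2 × 0.2292 g H₂O ÷ 18.015 g/mol = 0.025445 mol
Divide by the smallest (0.018178 mol): C 1.000, H 1.400
Multiplying each by 5 gives whole numbers: C 5.00, H 7.00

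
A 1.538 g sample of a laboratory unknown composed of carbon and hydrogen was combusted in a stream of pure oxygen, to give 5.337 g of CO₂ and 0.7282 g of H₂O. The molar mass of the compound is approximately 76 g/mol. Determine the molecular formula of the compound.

C6H4

mol C = 5.337 g CO₂ ÷ 44.009 g/mol = 0.12127 mol
mol H = 2 × 0.7282 g H₂O ÷ 18.015 g/mol = 0.080844 mol
Divide by the smallest (0.080844 mol): C 1.500, H 1.000
Multiplying each by 2 gives whole numbers: C 3.00, H 2.00
Empirical formula: C3H2
Empirical-formula mass = 38.05 g/mol; 76 ÷ 38.05 ≈ 2, so the molecular formula is C6H4.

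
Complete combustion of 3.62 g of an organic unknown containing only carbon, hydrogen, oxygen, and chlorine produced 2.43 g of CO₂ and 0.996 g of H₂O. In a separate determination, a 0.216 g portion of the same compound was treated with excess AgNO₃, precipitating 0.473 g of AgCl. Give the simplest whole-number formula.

CH2ClO

mol C = 2.43 g CO₂ ÷ 44.009 g/mol = 0.05522 mol
mol H = 2 × 0.996 g H₂O ÷ 18.015 g/mol = 0.1106 mol
From the AgCl data: mol Cl per gram of compound = (0.473 ÷ 143.318) ÷ 0.216 = 0.01528 mol/g, so in the 3.62 g combustion sample mol Cl = 0.05531 mol
mass O = 3.62 − (0.6632 + 0.1115 + 1.961) = 0.8846 g → mol O = 0.8846 ÷ 15.999 = 0.05529 mol
Divide by the smallest (0.05522 mol): C 1.000, H 2.003, Cl 1.002, O 1.001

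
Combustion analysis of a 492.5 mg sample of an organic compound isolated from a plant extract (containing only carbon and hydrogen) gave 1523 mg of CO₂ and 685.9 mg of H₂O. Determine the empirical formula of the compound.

C5H11

mol C = 1.523 g CO₂ ÷ 44.009 g/mol = 0.034607 mol
mol H = 2 × 0.6859 g H₂O ÷ 18.015 g/mol = 0.076148 mol
Divide by the smallest (0.034607 mol): C 1.000, H 2.200
Multiplying each by 5 gives whole numbers: C 5.00, H 11.00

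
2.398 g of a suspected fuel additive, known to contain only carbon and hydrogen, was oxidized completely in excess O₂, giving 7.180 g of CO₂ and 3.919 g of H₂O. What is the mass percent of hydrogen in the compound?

mol C = 7.180 g CO₂ ÷ 44.009 g/mol = 0.16315 mol
mol H = 2 × 3.919 g H₂O ÷ 18.015 g/mol = 0.43508 mol
mass % H = 0.43856 g ÷ 2.398 g × 100%

18.29%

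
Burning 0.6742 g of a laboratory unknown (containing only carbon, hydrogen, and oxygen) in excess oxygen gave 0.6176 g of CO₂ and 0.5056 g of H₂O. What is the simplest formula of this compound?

CH4O2

mol C = 0.6176 g CO₂ ÷ 44.009 g/mol = 0.014033 mol
mol H = 2 × 0.5056 g H₂O ÷ 18.015 g/mol = 0.056131 mol
mass O = 0.6742 − (0.16856 + 0.056580) = 0.44906 g → mol O = 0.44906 ÷ 15.999 = 0.028068 mol
Divide by the smallest (0.014033 mol): C 1.000, H 4.000, O 2.000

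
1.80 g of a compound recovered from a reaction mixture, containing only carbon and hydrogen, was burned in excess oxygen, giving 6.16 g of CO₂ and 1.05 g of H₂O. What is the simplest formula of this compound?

C6H5

mol C = 6.16 g CO₂ ÷ 44.009 g/mol = 0.1400 mol
mol H = 2 × 1.05 g H₂O ÷ 18.015 g/mol = 0.1166 mol
Divide by the smallest (0.1166 mol): C 1.201, H 1.000
Multiplying each by 5 gives whole numbers: C 6.00, H 5.00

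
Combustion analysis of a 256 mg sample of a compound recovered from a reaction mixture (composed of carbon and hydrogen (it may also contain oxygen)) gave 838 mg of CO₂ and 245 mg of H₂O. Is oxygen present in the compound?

mol C = 0.838 g CO₂ ÷ 44.009 g/mol = 0.01904 mol
mol H = 2 × 0.245 g H₂O ÷ 18.015 g/mol = 0.02720 mol
C and H together account for 0.2561 g — essentially the entire 0.256 g sample — so the compound contains no oxygen.

no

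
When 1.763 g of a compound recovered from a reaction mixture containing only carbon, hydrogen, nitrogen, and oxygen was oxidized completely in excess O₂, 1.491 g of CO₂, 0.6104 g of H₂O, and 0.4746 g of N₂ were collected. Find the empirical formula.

C2H4N2O3

mol C = 1.491 g CO₂ ÷ 44.009 g/mol = 0.033879 mol
mol H = 2 × 0.6104 g H₂O ÷ 18.015 g/mol = 0.067766 mol
mol N = 2 × 0.4746 g N₂ ÷ 28.014 g/mol = 0.033883 mol
mass O = 1.763 − (0.40693 + 0.068308 + 0.47460) = 0.81317 g → mol O = 0.81317 ÷ 15.999 = 0.050826 mol
Divide by the smallest (0.033879 mol): C 1.000, H 2.000, N 1.000, O 1.500
Multiplying each by 2 gives whole numbers: C 2.00, H 4.00, N 2.00, O 3.00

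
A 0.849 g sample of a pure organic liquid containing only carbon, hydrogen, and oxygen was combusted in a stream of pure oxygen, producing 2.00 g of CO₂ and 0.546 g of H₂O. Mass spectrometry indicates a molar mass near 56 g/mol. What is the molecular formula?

mol C = 2.00 g CO₂ ÷ 44.009 g/mol = 0.04545 mol
mol H = 2 × 0.546 g H₂O ÷ 18.015 g/mol = 0.06062 mol
mass O = 0.849 − (0.5458 + 0.06110) = 0.2421 g → mol O = 0.2421 ÷ 15.999 = 0.01513 mol
Divide by the smallest (0.01513 mol): C 3.004, H 4.007, O 1.000
Empirical formula: C3H4O
Empirical-formula mass = 56.06 g/mol; 56 ÷ 56.06 ≈ 1, so the molecular formula is C3H4O.

C3H4O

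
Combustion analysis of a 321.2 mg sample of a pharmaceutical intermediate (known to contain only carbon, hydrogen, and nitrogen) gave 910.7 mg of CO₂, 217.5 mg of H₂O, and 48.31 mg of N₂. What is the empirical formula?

mol C = 0.9107 g CO₂ ÷ 44.009 g/mol = 0.020693 mol
mol H = 2 × 0.2175 g H₂O ÷ 18.015 g/mol = 0.024147 mol
mol N = 2 × 0.04831 g N₂ ÷ 28.014 g/mol = 0.0034490 mol
Divide by the smallest (0.0034490 mol): C 6.000, H 7.001, N 1.000

C6H7N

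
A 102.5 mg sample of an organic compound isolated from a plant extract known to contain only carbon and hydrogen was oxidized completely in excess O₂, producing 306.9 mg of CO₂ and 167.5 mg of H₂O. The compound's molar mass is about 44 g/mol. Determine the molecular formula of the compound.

C3H8

mol C = 0.3069 g CO₂ ÷ 44.009 g/mol = 0.0069736 mol
mol H = 2 × 0.1675 g H₂O ÷ 18.015 g/mol = 0.018596 mol
Divide by the smallest (0.0069736 mol): C 1.000, H 2.667
Multiplying each by 3 gives whole numbers: C 3.00, H 8.00
Empirical formula: C3H8
Empirical-formula mass = 44.10 g/mol; 44 ÷ 44.10 ≈ 1, so the molecular formula is C3H8.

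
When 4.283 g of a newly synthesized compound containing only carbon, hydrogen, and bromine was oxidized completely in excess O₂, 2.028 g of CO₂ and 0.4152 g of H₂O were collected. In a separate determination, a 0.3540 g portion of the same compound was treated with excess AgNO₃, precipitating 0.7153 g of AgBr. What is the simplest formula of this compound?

mol C = 2.028 g CO₂ ÷ 44.009 g/mol = 0.046081 mol
mol H = 2 × 0.4152 g H₂O ÷ 18.015 g/mol = 0.046095 mol
From the AgBr data: mol Br per gram of compound = (0.7153 ÷ 187.772) ÷ 0.3540 = 0.010761 mol/g, so in the 4.283 g combustion sample mol Br = 0.046090 mol
Divide by the smallest (0.046081 mol): C 1.000, H 1.000, Br 1.000

CHBr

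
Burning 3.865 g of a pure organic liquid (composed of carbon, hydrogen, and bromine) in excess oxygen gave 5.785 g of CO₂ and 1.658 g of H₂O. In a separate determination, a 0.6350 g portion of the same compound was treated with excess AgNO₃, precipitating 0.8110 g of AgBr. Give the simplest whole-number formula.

C5H7Br

mol C = 5.785 g CO₂ ÷ 44.009 g/mol = 0.13145 mol
mol H = 2 × 1.658 g H₂O ÷ 18.015 g/mol = 0.18407 mol
From the AgBr data: mol Br per gram of compound = (0.8110 ÷ 187.772) ÷ 0.6350 = 0.0068017 mol/g, so in the 3.865 g combustion sample mol Br = 0.026288 mol
Divide by the smallest (0.026288 mol): C 5.000, H 7.002, Br 1.000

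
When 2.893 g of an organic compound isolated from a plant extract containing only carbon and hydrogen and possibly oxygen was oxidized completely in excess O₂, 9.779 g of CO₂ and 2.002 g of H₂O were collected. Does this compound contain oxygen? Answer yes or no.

mol C = 9.779 g CO₂ ÷ 44.009 g/mol = 0.22220 mol
mol H = 2 × 2.002 g H₂O ÷ 18.015 g/mol = 0.22226 mol
C and H together account for 2.8929 g — essentially the entire 2.893 g sample — so the compound contains no oxygen.

no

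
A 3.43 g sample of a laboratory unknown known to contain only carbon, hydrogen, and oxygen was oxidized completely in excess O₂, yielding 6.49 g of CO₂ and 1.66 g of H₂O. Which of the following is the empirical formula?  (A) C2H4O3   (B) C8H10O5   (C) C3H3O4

mol C = 6.49 g CO₂ ÷ 44.009 g/mol = 0.1475 mol
mol H = 2 × 1.66 g H₂O ÷ 18.015 g/mol = 0.1843 mol
mass O = 3.43 − (1.771 + 0.1858) = 1.473 g → mol O = 1.473 ÷ 15.999 = 0.09207 mol
Divide by the smallest (0.09207 mol): C 1.602, H 2.002, O 1.000
Multiplying each by 5 gives whole numbers: C 8.01, H 10.01, O 5.00

(B) C8H10O5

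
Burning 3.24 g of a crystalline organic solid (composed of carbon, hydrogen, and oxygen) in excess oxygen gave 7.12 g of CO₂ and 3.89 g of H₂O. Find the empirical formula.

C3H8O

mol C = 7.12 g CO₂ ÷ 44.009 g/mol = 0.1618 mol
mol H = 2 × 3.89 g H₂O ÷ 18.015 g/mol = 0.4319 mol
mass O = 3.24 − (1.943 + 0.4353) = 0.8615 g → mol O = 0.8615 ÷ 15.999 = 0.05385 mol
Divide by the smallest (0.05385 mol): C 3.005, H 8.020, O 1.000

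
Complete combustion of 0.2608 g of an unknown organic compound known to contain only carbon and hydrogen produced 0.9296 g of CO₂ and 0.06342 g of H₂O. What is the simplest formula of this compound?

C3H

mol C = 0.9296 g CO₂ ÷ 44.009 g/mol = 0.021123 mol
mol H = 2 × 0.06342 g H₂O ÷ 18.015 g/mol = 0.0070408 mol
Divide by the smallest (0.0070408 mol): C 3.000, H 1.000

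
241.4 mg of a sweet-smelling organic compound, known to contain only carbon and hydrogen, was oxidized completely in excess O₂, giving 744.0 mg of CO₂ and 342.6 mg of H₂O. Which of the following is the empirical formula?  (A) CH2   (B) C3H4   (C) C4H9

mol C = 0.7440 g CO₂ ÷ 44.009 g/mol = 0.016906 mol
mol H = 2 × 0.3426 g H₂O ÷ 18.015 g/mol = 0.038035 mol
Divide by the smallest (0.016906 mol): C 1.000, H 2.250
Multiplying each by 4 gives whole numbers: C 4.00, H 9.00

(C) C4H9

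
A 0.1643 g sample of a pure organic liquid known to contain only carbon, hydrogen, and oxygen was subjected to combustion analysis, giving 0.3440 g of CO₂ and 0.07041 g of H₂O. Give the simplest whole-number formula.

C2H2O

mol C = 0.3440 g CO₂ ÷ 44.009 g/mol = 0.0078166 mol
mol H = 2 × 0.07041 g H₂O ÷ 18.015 g/mol = 0.0078168 mol
mass O = 0.1643 − (0.093885 + 0.0078794) = 0.062536 g → mol O = 0.062536 ÷ 15.999 = 0.0039087 mol
Divide by the smallest (0.0039087 mol): C 2.000, H 2.000, O 1.000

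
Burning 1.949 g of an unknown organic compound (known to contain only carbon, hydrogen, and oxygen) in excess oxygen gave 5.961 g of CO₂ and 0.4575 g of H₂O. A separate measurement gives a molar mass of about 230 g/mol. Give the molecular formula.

mol C = 5.961 g CO₂ ÷ 44.009 g/mol = 0.13545 mol
mol H = 2 × 0.4575 g H₂O ÷ 18.015 g/mol = 0.050791 mol
mass O = 1.949 − (1.6269 + 0.051197) = 0.27092 g → mol O = 0.27092 ÷ 15.999 = 0.016933 mol
Divide by the smallest (0.016933 mol): C 7.999, H 2.999, O 1.000
Empirical formula: C8H3O
Empirical-formula mass = 115.11 g/mol; 230 ÷ 115.11 ≈ 2, so the molecular formula is C16H6O2.

C16H6O2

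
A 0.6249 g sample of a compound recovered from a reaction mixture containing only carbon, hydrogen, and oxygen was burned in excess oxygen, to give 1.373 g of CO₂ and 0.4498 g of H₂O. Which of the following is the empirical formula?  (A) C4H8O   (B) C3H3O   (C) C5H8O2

(C) C5H8O2

mol C = 1.373 g CO₂ ÷ 44.009 g/mol = 0.031198 mol
mol H = 2 × 0.4498 g H₂O ÷ 18.015 g/mol = 0.049936 mol
mass O = 0.6249 − (0.37472 + 0.050336) = 0.19984 g → mol O = 0.19984 ÷ 15.999 = 0.012491 mol
Divide by the smallest (0.012491 mol): C 2.498, H 3.998, O 1.000
Multiplying each by 2 gives whole numbers: C 5.00, H 8.00, O 2.00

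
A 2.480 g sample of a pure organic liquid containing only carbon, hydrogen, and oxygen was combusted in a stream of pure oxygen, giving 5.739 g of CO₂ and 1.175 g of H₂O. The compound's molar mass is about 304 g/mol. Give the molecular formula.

C16H16O6

mol C = 5.739 g CO₂ ÷ 44.009 g/mol = 0.13041 mol
mol H = 2 × 1.175 g H₂O ÷ 18.015 g/mol = 0.13045 mol
mass O = 2.480 − (1.5663 + 0.13149) = 0.78221 g → mol O = 0.78221 ÷ 15.999 = 0.048891 mol
Divide by the smallest (0.048891 mol): C 2.667, H 2.668, O 1.000
Multiplying each by 3 gives whole numbers: C 8.00, H 8.00, O 3.00
Empirical formula: C8H8O3
Empirical-formula mass = 152.15 g/mol; 304 ÷ 152.15 ≈ 2, so the molecular formula is C16H16O6.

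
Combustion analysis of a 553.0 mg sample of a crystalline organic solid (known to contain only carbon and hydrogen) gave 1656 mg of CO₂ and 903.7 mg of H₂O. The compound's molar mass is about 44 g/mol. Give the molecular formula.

C3H8

mol C = 1.656 g CO₂ ÷ 44.009 g/mol = 0.037629 mol
mol H = 2 × 0.9037 g H₂O ÷ 18.015 g/mol = 0.10033 mol
Divide by the smallest (0.037629 mol): C 1.000, H 2.666
Multiplying each by 3 gives whole numbers: C 3.00, H 8.00
Empirical formula: C3H8
Empirical-formula mass = 44.10 g/mol; 44 ÷ 44.10 ≈ 1, so the molecular formula is C3H8.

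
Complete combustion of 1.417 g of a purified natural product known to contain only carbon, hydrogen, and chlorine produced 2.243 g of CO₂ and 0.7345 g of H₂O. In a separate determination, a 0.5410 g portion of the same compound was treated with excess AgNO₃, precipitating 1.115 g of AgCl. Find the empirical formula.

C5H8Cl2

mol C = 2.243 g CO₂ ÷ 44.009 g/mol = 0.050967 mol
mol H = 2 × 0.7345 g H₂O ÷ 18.015 g/mol = 0.081543 mol
From the AgCl data: mol Cl per gram of compound = (1.115 ÷ 143.318) ÷ 0.5410 = 0.014381 mol/g, so in the 1.417 g combustion sample mol Cl = 0.020377 mol
Divide by the smallest (0.020377 mol): C 2.501, H 4.002, Cl 1.000
Multiplying each by 2 gives whole numbers: C 5.00, H 8.00, Cl 2.00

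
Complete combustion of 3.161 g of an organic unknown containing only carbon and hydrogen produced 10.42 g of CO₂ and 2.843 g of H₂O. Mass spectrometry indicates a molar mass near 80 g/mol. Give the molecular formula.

mol C = 10.42 g CO₂ ÷ 44.009 g/mol = 0.23677 mol
mol H = 2 × 2.843 g H₂O ÷ 18.015 g/mol = 0.31563 mol
Divide by the smallest (0.23677 mol): C 1.000, H 1.333
Multiplying each by 3 gives whole numbers: C 3.00, H 4.00
Empirical formula: C3H4
Empirical-formula mass = 40.06 g/mol; 80 ÷ 40.06 ≈ 2, so the molecular formula is C6H8.

C6H8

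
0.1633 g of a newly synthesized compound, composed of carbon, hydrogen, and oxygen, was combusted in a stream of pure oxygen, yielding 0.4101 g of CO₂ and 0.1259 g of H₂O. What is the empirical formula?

C4H6O

mol C = 0.4101 g CO₂ ÷ 44.009 g/mol = 0.0093185 mol
mol H = 2 × 0.1259 g H₂O ÷ 18.015 g/mol = 0.013977 mol
mass O = 0.1633 − (0.11193 + 0.014089) = 0.037286 g → mol O = 0.037286 ÷ 15.999 = 0.0023305 mol
Divide by the smallest (0.0023305 mol): C 3.998, H 5.997, O 1.000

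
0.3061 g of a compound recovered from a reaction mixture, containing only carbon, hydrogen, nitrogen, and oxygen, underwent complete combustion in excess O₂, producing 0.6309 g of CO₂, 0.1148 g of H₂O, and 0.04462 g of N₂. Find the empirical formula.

C9H8N2O3

mol C = 0.6309 g CO₂ ÷ 44.009 g/mol = 0.014336 mol
mol H = 2 × 0.1148 g H₂O ÷ 18.015 g/mol = 0.012745 mol
mol N = 2 × 0.04462 g N₂ ÷ 28.014 g/mol = 0.0031856 mol
mass O = 0.3061 − (0.17219 + 0.012847 + 0.044620) = 0.076447 g → mol O = 0.076447 ÷ 15.999 = 0.0047782 mol
Divide by the smallest (0.0031856 mol): C 4.500, H 4.001, N 1.000, O 1.500
Multiplying each by 2 gives whole numbers: C 9.00, H 8.00, N 2.00, O 3.00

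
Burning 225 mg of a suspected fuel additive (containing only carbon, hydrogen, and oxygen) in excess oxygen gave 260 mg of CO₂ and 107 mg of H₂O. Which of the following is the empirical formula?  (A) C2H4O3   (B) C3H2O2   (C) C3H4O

(A) C2H4O3

mol C = 0.260 g CO₂ ÷ 44.009 g/mol = 0.005908 mol
mol H = 2 × 0.107 g H₂O ÷ 18.015 g/mol = 0.01188 mol
mass O = 0.225 − (0.07096 + 0.01197) = 0.1421 g → mol O = 0.1421 ÷ 15.999 = 0.008880 mol
Divide by the smallest (0.005908 mol): C 1.000, H 2.011, O 1.503
Multiplying each by 2 gives whole numbers: C 2.00, H 4.02, O 3.01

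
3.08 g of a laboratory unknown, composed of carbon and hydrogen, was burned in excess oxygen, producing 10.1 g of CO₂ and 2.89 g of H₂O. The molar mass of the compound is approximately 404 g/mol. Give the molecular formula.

C30H42

mol C = 10.1 g CO₂ ÷ 44.009 g/mol = 0.2295 mol
mol H = 2 × 2.89 g H₂O ÷ 18.015 g/mol = 0.3208 mol
Divide by the smallest (0.2295 mol): C 1.000, H 1.398
Multiplying each by 5 gives whole numbers: C 5.00, H 6.99
Empirical formula: C5H7
Empirical-formula mass = 67.11 g/mol; 404 ÷ 67.11 ≈ 6, so the molecular formula is C30H42.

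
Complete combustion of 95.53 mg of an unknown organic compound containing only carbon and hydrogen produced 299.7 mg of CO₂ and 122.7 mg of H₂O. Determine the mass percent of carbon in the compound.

mol C = 0.2997 g CO₂ ÷ 44.009 g/mol = 0.0068100 mol
mol H = 2 × 0.1227 g H₂O ÷ 18.015 g/mol = 0.013622 mol
mass % C = 0.081795 g ÷ 0.09553 g × 100%

85.62%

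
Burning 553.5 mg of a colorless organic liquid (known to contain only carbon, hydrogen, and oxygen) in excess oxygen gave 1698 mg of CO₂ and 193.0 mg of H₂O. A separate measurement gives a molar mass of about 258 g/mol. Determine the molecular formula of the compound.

mol C = 1.698 g CO₂ ÷ 44.009 g/mol = 0.038583 mol
mol H = 2 × 0.1930 g H₂O ÷ 18.015 g/mol = 0.021427 mol
mass O = 0.5535 − (0.46342 + 0.021598) = 0.068481 g → mol O = 0.068481 ÷ 15.999 = 0.0042804 mol
Divide by the smallest (0.0042804 mol): C 9.014, H 5.006, O 1.000
Empirical formula: C9H5O
Empirical-formula mass = 129.14 g/mol; 258 ÷ 129.14 ≈ 2, so the molecular formula is C18H10O2.

C18H10O2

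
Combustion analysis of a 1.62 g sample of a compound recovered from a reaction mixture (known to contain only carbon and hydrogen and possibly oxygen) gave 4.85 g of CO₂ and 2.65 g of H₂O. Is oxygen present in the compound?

no

mol C = 4.85 g CO₂ ÷ 44.009 g/mol = 0.1102 mol
mol H = 2 × 2.65 g H₂O ÷ 18.015 g/mol = 0.2942 mol
C and H together account for 1.620 g — essentially the entire 1.62 g sample — so the compound contains no oxygen.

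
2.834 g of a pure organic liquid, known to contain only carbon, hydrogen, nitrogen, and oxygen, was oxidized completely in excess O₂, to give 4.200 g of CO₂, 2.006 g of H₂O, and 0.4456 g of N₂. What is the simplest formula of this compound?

mol C = 4.200 g CO₂ ÷ 44.009 g/mol = 0.095435 mol
mol H = 2 × 2.006 g H₂O ÷ 18.015 g/mol = 0.22270 mol
mol N = 2 × 0.4456 g N₂ ÷ 28.014 g/mol = 0.031813 mol
mass O = 2.834 − (1.1463 + 0.22448 + 0.44560) = 1.0176 g → mol O = 1.0176 ÷ 15.999 = 0.063607 mol
Divide by the smallest (0.031813 mol): C 3.000, H 7.000, N 1.000, O 1.999

C3H7NO2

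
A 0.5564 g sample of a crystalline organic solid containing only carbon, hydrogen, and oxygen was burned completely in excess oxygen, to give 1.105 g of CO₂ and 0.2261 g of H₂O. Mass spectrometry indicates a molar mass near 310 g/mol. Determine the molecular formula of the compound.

C14H14O8

mol C = 1.105 g CO₂ ÷ 44.009 g/mol = 0.025109 mol
mol H = 2 × 0.2261 g H₂O ÷ 18.015 g/mol = 0.025101 mol
mass O = 0.5564 − (0.30158 + 0.025302) = 0.22952 g → mol O = 0.22952 ÷ 15.999 = 0.014346 mol
Divide by the smallest (0.014346 mol): C 1.750, H 1.750, O 1.000
Multiplying each by 4 gives whole numbers: C 7.00, H 7.00, O 4.00
Empirical formula: C7H7O4
Empirical-formula mass = 155.13 g/mol; 310 ÷ 155.13 ≈ 2, so the molecular formula is C14H14O8.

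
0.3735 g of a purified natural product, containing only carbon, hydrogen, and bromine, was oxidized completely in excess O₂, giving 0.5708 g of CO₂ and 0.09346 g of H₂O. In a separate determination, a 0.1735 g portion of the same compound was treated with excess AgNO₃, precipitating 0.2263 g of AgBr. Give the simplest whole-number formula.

mol C = 0.5708 g CO₂ ÷ 44.009 g/mol = 0.012970 mol
mol H = 2 × 0.09346 g H₂O ÷ 18.015 g/mol = 0.010376 mol
From the AgBr data: mol Br per gram of compound = (0.2263 ÷ 187.772) ÷ 0.1735 = 0.0069463 mol/g, so in the 0.3735 g combustion sample mol Br = 0.0025944 mol
Divide by the smallest (0.0025944 mol): C 4.999, H 3.999, Br 1.000

C5H4Br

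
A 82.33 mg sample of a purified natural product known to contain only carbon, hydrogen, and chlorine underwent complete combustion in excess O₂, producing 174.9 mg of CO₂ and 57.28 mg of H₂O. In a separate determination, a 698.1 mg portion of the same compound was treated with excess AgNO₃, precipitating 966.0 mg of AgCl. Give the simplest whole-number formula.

C5H8Cl

mol C = 0.1749 g CO₂ ÷ 44.009 g/mol = 0.0039742 mol
mol H = 2 × 0.05728 g H₂O ÷ 18.015 g/mol = 0.0063591 mol
From the AgCl data: mol Cl per gram of compound = (0.9660 ÷ 143.318) ÷ 0.6981 = 0.0096551 mol/g, so in the 0.08233 g combustion sample mol Cl = 0.00079491 mol
Divide by the smallest (0.00079491 mol): C 5.000, H 8.000, Cl 1.000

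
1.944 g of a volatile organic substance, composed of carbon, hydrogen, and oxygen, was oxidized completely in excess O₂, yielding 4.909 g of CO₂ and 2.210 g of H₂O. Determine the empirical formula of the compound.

mol C = 4.909 g CO₂ ÷ 44.009 g/mol = 0.11155 mol
mol H = 2 × 2.210 g H₂O ÷ 18.015 g/mol = 0.24535 mol
mass O = 1.944 − (1.3398 + 0.24731) = 0.35691 g → mol O = 0.35691 ÷ 15.999 = 0.022309 mol
Divide by the smallest (0.022309 mol): C 5.000, H 10.998, O 1.000

C5H11O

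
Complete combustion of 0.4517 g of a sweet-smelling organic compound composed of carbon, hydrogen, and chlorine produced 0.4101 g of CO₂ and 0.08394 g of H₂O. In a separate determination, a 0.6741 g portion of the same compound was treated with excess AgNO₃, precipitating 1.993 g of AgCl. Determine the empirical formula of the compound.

CHCl

mol C = 0.4101 g CO₂ ÷ 44.009 g/mol = 0.0093185 mol
mol H = 2 × 0.08394 g H₂O ÷ 18.015 g/mol = 0.0093189 mol
From the AgCl data: mol Cl per gram of compound = (1.993 ÷ 143.318) ÷ 0.6741 = 0.020629 mol/g, so in the 0.4517 g combustion sample mol Cl = 0.0093182 mol
Divide by the smallest (0.0093182 mol): C 1.000, H 1.000, Cl 1.000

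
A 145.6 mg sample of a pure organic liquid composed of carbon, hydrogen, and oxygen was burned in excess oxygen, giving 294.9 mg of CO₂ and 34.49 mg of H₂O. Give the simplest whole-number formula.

mol C = 0.2949 g CO₂ ÷ 44.009 g/mol = 0.0067009 mol
mol H = 2 × 0.03449 g H₂O ÷ 18.015 g/mol = 0.0038290 mol
mass O = 0.1456 − (0.080485 + 0.0038597) = 0.061256 g → mol O = 0.061256 ÷ 15.999 = 0.0038287 mol
Divide by the smallest (0.0038287 mol): C 1.750, H 1.000, O 1.000
Multiplying each by 4 gives whole numbers: C 7.00, H 4.00, O 4.00

C7H4O4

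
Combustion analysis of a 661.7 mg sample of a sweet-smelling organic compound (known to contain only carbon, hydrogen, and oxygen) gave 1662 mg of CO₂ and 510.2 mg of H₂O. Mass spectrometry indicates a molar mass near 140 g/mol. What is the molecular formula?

mol C = 1.662 g CO₂ ÷ 44.009 g/mol = 0.037765 mol
mol H = 2 × 0.5102 g H₂O ÷ 18.015 g/mol = 0.056642 mol
mass O = 0.6617 − (0.45360 + 0.057095) = 0.15101 g → mol O = 0.15101 ÷ 15.999 = 0.0094387 mol
Divide by the smallest (0.0094387 mol): C 4.001, H 6.001, O 1.000
Empirical formula: C4H6O
Empirical-formula mass = 70.09 g/mol; 140 ÷ 70.09 ≈ 2, so the molecular formula is C8H12O2.

C8H12O2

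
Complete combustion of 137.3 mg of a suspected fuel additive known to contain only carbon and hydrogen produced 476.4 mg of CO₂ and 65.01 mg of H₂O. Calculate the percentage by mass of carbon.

94.70%

mol C = 0.4764 g CO₂ ÷ 44.009 g/mol = 0.010825 mol
mol H = 2 × 0.06501 g H₂O ÷ 18.015 g/mol = 0.0072173 mol
mass % C = 0.13002 g ÷ 0.1373 g × 100%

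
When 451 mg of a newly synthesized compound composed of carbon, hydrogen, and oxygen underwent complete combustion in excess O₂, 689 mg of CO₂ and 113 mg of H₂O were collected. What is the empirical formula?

mol C = 0.689 g CO₂ ÷ 44.009 g/mol = 0.01566 mol
mol H = 2 × 0.113 g H₂O ÷ 18.015 g/mol = 0.01255 mol
mass O = 0.451 − (0.1880 + 0.01265) = 0.2503 g → mol O = 0.2503 ÷ 15.999 = 0.01565 mol
Divide by the smallest (0.01255 mol): C 1.248, H 1.000, O 1.247
Multiplying each by 4 gives whole numbers: C 4.99, H 4.00, O 4.99

C5H4O5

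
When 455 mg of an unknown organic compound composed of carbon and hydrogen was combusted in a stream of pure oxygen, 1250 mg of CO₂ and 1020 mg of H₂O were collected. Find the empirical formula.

CH4

mol C = 1.25 g CO₂ ÷ 44.009 g/mol = 0.02840 mol
mol H = 2 × 1.02 g H₂O ÷ 18.015 g/mol = 0.1132 mol
Divide by the smallest (0.02840 mol): C 1.000, H 3.987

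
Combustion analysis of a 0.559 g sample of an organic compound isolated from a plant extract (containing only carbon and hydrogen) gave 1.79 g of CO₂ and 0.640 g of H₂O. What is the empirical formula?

C4H7

mol C = 1.79 g CO₂ ÷ 44.009 g/mol = 0.04067 mol
mol H = 2 × 0.640 g H₂O ÷ 18.015 g/mol = 0.07105 mol
Divide by the smallest (0.04067 mol): C 1.000, H 1.747
Multiplying each by 4 gives whole numbers: C 4.00, H 6.99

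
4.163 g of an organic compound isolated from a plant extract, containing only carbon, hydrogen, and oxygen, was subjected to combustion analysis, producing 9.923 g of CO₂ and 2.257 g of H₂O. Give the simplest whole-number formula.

C9H10O3

mol C = 9.923 g CO₂ ÷ 44.009 g/mol = 0.22548 mol
mol H = 2 × 2.257 g H₂O ÷ 18.015 g/mol = 0.25057 mol
mass O = 4.163 − (2.7082 + 0.25257) = 1.2022 g → mol O = 1.2022 ÷ 15.999 = 0.075144 mol
Divide by the smallest (0.075144 mol): C 3.001, H 3.335, O 1.000
Multiplying each by 3 gives whole numbers: C 9.00, H 10.00, O 3.00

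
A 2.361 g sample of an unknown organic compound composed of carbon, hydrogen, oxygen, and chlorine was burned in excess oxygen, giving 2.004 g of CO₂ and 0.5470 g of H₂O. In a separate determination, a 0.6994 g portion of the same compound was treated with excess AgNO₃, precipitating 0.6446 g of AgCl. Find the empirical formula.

mol C = 2.004 g CO₂ ÷ 44.009 g/mol = 0.045536 mol
mol H = 2 × 0.5470 g H₂O ÷ 18.015 g/mol = 0.060727 mol
From the AgCl data: mol Cl per gram of compound = (0.6446 ÷ 143.318) ÷ 0.6994 = 0.0064308 mol/g, so in the 2.361 g combustion sample mol Cl = 0.015183 mol
mass O = 2.361 − (0.54693 + 0.061213 + 0.53824) = 1.2146 g → mol O = 1.2146 ÷ 15.999 = 0.075918 mol
Divide by the smallest (0.015183 mol): C 2.999, H 4.000, Cl 1.000, O 5.000

C3H4ClO5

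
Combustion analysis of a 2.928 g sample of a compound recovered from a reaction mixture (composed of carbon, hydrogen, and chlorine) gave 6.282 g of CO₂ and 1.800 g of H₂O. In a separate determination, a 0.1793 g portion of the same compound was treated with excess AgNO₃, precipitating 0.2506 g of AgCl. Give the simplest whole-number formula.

C5H7Cl

mol C = 6.282 g CO₂ ÷ 44.009 g/mol = 0.14274 mol
mol H = 2 × 1.800 g H₂O ÷ 18.015 g/mol = 0.19983 mol
From the AgCl data: mol Cl per gram of compound = (0.2506 ÷ 143.318) ÷ 0.1793 = 0.0097521 mol/g, so in the 2.928 g combustion sample mol Cl = 0.028554 mol
Divide by the smallest (0.028554 mol): C 4.999, H 6.998, Cl 1.000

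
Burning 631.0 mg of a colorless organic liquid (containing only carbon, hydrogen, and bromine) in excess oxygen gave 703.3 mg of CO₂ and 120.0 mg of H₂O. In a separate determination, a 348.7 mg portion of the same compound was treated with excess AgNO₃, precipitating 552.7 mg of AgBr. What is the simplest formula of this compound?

C6H5Br2

mol C = 0.7033 g CO₂ ÷ 44.009 g/mol = 0.015981 mol
mol H = 2 × 0.1200 g H₂O ÷ 18.015 g/mol = 0.013322 mol
From the AgBr data: mol Br per gram of compound = (0.5527 ÷ 187.772) ÷ 0.3487 = 0.0084412 mol/g, so in the 0.6310 g combustion sample mol Br = 0.0053264 mol
Divide by the smallest (0.0053264 mol): C 3.000, H 2.501, Br 1.000
Multiplying each by 2 gives whole numbers: C 6.00, H 5.00, Br 2.00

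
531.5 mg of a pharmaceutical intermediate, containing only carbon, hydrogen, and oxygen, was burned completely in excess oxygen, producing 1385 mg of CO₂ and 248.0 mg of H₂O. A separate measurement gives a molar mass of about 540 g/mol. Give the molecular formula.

mol C = 1.385 g CO₂ ÷ 44.009 g/mol = 0.031471 mol
mol H = 2 × 0.2480 g H₂O ÷ 18.015 g/mol = 0.027533 mol
mass O = 0.5315 − (0.37800 + 0.027753) = 0.12575 g → mol O = 0.12575 ÷ 15.999 = 0.0078599 mol
Divide by the smallest (0.0078599 mol): C 4.004, H 3.503, O 1.000
Multiplying each by 2 gives whole numbers: C 8.01, H 7.01, O 2.00
Empirical formula: C8H7O2
Empirical-formula mass = 135.14 g/mol; 540 ÷ 135.14 ≈ 4, so the molecular formula is C32H28O8.

C32H28O8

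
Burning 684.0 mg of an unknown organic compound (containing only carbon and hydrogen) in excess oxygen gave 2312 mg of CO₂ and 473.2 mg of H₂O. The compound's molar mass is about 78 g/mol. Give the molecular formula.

C6H6

mol C = 2.312 g CO₂ ÷ 44.009 g/mol = 0.052535 mol
mol H = 2 × 0.4732 g H₂O ÷ 18.015 g/mol = 0.052534 mol
Divide by the smallest (0.052534 mol): C 1.000, H 1.000
Empirical formula: CH
Empirical-formula mass = 13.02 g/mol; 78 ÷ 13.02 ≈ 6, so the molecular formula is C6H6.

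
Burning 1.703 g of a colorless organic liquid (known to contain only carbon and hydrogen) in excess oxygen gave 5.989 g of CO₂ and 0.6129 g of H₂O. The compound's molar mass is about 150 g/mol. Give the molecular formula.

C12H6

mol C = 5.989 g CO₂ ÷ 44.009 g/mol = 0.13609 mol
mol H = 2 × 0.6129 g H₂O ÷ 18.015 g/mol = 0.068043 mol
Divide by the smallest (0.068043 mol): C 2.000, H 1.000
Empirical formula: C2H
Empirical-formula mass = 25.03 g/mol; 150 ÷ 25.03 ≈ 6, so the molecular formula is C12H6.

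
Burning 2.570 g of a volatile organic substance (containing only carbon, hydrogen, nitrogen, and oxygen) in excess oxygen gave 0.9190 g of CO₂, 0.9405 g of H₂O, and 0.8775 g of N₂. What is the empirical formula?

mol C = 0.9190 g CO₂ ÷ 44.009 g/mol = 0.020882 mol
mol H = 2 × 0.9405 g H₂O ÷ 18.015 g/mol = 0.10441 mol
mol N = 2 × 0.8775 g N₂ ÷ 28.014 g/mol = 0.062647 mol
mass O = 2.570 − (0.25081 + 0.10525 + 0.87750) = 1.3364 g → mol O = 1.3364 ÷ 15.999 = 0.083533 mol
Divide by the smallest (0.020882 mol): C 1.000, H 5.000, N 3.000, O 4.000

CH5N3O4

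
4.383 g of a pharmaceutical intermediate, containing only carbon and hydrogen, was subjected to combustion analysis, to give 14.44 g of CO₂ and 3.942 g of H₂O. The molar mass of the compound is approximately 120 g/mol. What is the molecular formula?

mol C = 14.44 g CO₂ ÷ 44.009 g/mol = 0.32811 mol
mol H = 2 × 3.942 g H₂O ÷ 18.015 g/mol = 0.43764 mol
Divide by the smallest (0.32811 mol): C 1.000, H 1.334
Multiplying each by 3 gives whole numbers: C 3.00, H 4.00
Empirical formula: C3H4
Empirical-formula mass = 40.06 g/mol; 120 ÷ 40.06 ≈ 3, so the molecular formula is C9H12.

C9H12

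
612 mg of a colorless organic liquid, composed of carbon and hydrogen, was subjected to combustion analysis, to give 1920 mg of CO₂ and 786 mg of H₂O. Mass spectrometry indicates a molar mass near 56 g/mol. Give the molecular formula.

mol C = 1.92 g CO₂ ÷ 44.009 g/mol = 0.04363 mol
mol H = 2 × 0.786 g H₂O ÷ 18.015 g/mol = 0.08726 mol
Divide by the smallest (0.04363 mol): C 1.000, H 2.000
Empirical formula: CH2
Empirical-formula mass = 14.03 g/mol; 56 ÷ 14.03 ≈ 4, so the molecular formula is C4H8.

C4H8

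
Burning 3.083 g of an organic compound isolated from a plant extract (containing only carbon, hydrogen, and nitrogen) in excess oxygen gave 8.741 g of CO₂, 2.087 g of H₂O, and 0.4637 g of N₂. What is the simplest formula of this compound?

C6H7N

mol C = 8.741 g CO₂ ÷ 44.009 g/mol = 0.19862 mol
mol H = 2 × 2.087 g H₂O ÷ 18.015 g/mol = 0.23170 mol
mol N = 2 × 0.4637 g N₂ ÷ 28.014 g/mol = 0.033105 mol
Divide by the smallest (0.033105 mol): C 6.000, H 6.999, N 1.000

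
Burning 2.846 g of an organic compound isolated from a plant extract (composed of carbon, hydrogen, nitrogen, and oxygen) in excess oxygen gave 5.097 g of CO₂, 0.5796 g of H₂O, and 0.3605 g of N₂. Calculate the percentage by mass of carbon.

48.88%

mol C = 5.097 g CO₂ ÷ 44.009 g/mol = 0.11582 mol
mol H = 2 × 0.5796 g H₂O ÷ 18.015 g/mol = 0.064346 mol
mol N = 2 × 0.3605 g N₂ ÷ 28.014 g/mol = 0.025737 mol
mass O = 2.846 − (1.3911 + 0.064861 + 0.36050) = 1.0296 g → mol O = 1.0296 ÷ 15.999 = 0.064351 mol
mass % C = 1.3911 g ÷ 2.846 g × 100%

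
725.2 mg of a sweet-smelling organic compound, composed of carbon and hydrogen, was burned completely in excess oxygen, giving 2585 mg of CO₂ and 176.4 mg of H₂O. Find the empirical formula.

mol C = 2.585 g CO₂ ÷ 44.009 g/mol = 0.058738 mol
mol H = 2 × 0.1764 g H₂O ÷ 18.015 g/mol = 0.019584 mol
Divide by the smallest (0.019584 mol): C 2.999, H 1.000

C3H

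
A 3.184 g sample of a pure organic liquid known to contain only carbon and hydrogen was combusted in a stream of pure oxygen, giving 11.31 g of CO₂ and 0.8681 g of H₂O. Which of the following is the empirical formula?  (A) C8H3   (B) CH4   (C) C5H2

(A) C8H3

mol C = 11.31 g CO₂ ÷ 44.009 g/mol = 0.25699 mol
mol H = 2 × 0.8681 g H₂O ÷ 18.015 g/mol = 0.096375 mol
Divide by the smallest (0.096375 mol): C 2.667, H 1.000
Multiplying each by 3 gives whole numbers: C 8.00, H 3.00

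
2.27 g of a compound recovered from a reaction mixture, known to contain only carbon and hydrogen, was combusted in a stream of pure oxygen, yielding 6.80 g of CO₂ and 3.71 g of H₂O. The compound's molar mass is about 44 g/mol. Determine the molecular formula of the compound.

mol C = 6.80 g CO₂ ÷ 44.009 g/mol = 0.1545 mol
mol H = 2 × 3.71 g H₂O ÷ 18.015 g/mol = 0.4119 mol
Divide by the smallest (0.1545 mol): C 1.000, H 2.666
Multiplying each by 3 gives whole numbers: C 3.00, H 8.00
Empirical formula: C3H8
Empirical-formula mass = 44.10 g/mol; 44 ÷ 44.10 ≈ 1, so the molecular formula is C3H8.

C3H8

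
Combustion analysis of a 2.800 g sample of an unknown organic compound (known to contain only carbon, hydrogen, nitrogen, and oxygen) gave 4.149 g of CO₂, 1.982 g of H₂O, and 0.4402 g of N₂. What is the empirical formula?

mol C = 4.149 g CO₂ ÷ 44.009 g/mol = 0.094276 mol
mol H = 2 × 1.982 g H₂O ÷ 18.015 g/mol = 0.22004 mol
mol N = 2 × 0.4402 g N₂ ÷ 28.014 g/mol = 0.031427 mol
mass O = 2.800 − (1.1324 + 0.22180 + 0.44020) = 1.0056 g → mol O = 1.0056 ÷ 15.999 = 0.062857 mol
Divide by the smallest (0.031427 mol): C 3.000, H 7.002, N 1.000, O 2.000

C3H7NO2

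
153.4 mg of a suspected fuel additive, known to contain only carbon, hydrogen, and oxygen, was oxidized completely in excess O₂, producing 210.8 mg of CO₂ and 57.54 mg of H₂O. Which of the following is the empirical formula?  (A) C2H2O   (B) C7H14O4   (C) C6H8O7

mol C = 0.2108 g CO₂ ÷ 44.009 g/mol = 0.0047899 mol
mol H = 2 × 0.05754 g H₂O ÷ 18.015 g/mol = 0.0063880 mol
mass O = 0.1534 − (0.057532 + 0.0064391) = 0.089429 g → mol O = 0.089429 ÷ 15.999 = 0.0055897 mol
Divide by the smallest (0.0047899 mol): C 1.000, H 1.334, O 1.167
Multiplying each by 6 gives whole numbers: C 6.00, H 8.00, O 7.00

(C) C6H8O7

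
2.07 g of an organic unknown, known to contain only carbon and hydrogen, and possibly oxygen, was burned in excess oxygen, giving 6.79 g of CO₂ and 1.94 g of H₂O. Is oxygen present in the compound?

no

mol C = 6.79 g CO₂ ÷ 44.009 g/mol = 0.1543 mol
mol H = 2 × 1.94 g H₂O ÷ 18.015 g/mol = 0.2154 mol
C and H together account for 2.070 g — essentially the entire 2.07 g sample — so the compound contains no oxygen.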